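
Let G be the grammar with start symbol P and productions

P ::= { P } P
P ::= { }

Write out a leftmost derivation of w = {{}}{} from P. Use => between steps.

P=>{P}P=>{{}}P=>{{}}{}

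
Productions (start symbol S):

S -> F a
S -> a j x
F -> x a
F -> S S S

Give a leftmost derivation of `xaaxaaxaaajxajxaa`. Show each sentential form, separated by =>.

S => Fa   [S -> F a]
Fa => SSSa   [F -> S S S]
SSSa => FaSSa   [S -> F a]
FaSSa => xaaSSa   [F -> x a]
xaaSSa => xaaFaSa   [S -> F a]
xaaFaSa => xaaxaaSa   [F -> x a]
xaaxaaSa => xaaxaaFaa   [S -> F a]
xaaxaaFaa => xaaxaaSSSaa   [F -> S S S]
xaaxaaSSSaa => xaaxaaFaSSaa   [S -> F a]
xaaxaaFaSSaa => xaaxaaxaaSSaa   [F -> x a]
xaaxaaxaaSSaa => xaaxaaxaaajxSaa   [S -> a j x]
xaaxaaxaaajxSaa => xaaxaaxaaajxajxaa   [S -> a j x]

S => Fa => SSSa => FaSSa => xaaSSa => xaaFaSa => xaaxaaSa => xaaxaaFaa => xaaxaaSSSaa => xaaxaaFaSSaa => xaaxaaxaaSSaa => xaaxaaxaaajxSaa => xaaxaaxaaajxajxaa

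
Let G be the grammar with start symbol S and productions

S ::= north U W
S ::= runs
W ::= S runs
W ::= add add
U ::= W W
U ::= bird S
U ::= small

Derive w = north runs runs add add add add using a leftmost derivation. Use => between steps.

S => north U W => north W W W => north S runs W W => north runs runs W W => north runs runs add add W => north runs runs add add add add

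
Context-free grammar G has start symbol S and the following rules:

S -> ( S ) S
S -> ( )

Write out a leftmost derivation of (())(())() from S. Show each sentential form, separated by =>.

S => (S)S   [S -> ( S ) S]
(S)S => (())S   [S -> ( )]
(())S => (())(S)S   [S -> ( S ) S]
(())(S)S => (())(())S   [S -> ( )]
(())(())S => (())(())()   [S -> ( )]

S=>(S)S=>(())S=>(())(S)S=>(())(())S=>(())(())()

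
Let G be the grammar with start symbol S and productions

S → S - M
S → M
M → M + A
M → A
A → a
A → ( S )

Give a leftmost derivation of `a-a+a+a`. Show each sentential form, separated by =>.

S => S-M   [S → S - M]
S-M => M-M   [S → M]
M-M => A-M   [M → A]
A-M => a-M   [A → a]
a-M => a-M+A   [M → M + A]
a-M+A => a-M+A+A   [M → M + A]
a-M+A+A => a-A+A+A   [M → A]
a-A+A+A => a-a+A+A   [A → a]
a-a+A+A => a-a+a+A   [A → a]
a-a+a+A => a-a+a+a   [A → a]

S => S-M => M-M => A-M => a-M => a-M+A => a-M+A+A => a-A+A+A => a-a+A+A => a-a+a+A => a-a+a+a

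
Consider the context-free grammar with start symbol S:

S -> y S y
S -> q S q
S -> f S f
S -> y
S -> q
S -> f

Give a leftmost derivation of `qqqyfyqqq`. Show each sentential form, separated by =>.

S => qSq => qqSqq => qqqSqqq => qqqySyqqq => qqqyfyqqq

S => qSq   [S -> q S q]
qSq => qqSqq   [S -> q S q]
qqSqq => qqqSqqq   [S -> q S q]
qqqSqqq => qqqySyqqq   [S -> y S y]
qqqySyqqq => qqqyfyqqq   [S -> f]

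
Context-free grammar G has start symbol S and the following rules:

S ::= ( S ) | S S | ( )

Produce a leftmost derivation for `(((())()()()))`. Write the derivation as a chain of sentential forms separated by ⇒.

S⇒(S)⇒((S))⇒((SS))⇒((SSS))⇒(((S)SS))⇒(((())SS))⇒(((())SSS))⇒(((())()SS))⇒(((())()()S))⇒(((())()()()))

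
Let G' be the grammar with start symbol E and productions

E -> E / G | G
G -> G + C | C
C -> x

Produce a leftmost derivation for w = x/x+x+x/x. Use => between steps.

E => E/G   [E -> E / G]
E/G => E/G/G   [E -> E / G]
E/G/G => G/G/G   [E -> G]
G/G/G => C/G/G   [G -> C]
C/G/G => x/G/G   [C -> x]
x/G/G => x/G+C/G   [G -> G + C]
x/G+C/G => x/G+C+C/G   [G -> G + C]
x/G+C+C/G => x/C+C+C/G   [G -> C]
x/C+C+C/G => x/x+C+C/G   [C -> x]
x/x+C+C/G => x/x+x+C/G   [C -> x]
x/x+x+C/G => x/x+x+x/G   [C -> x]
x/x+x+x/G => x/x+x+x/C   [G -> C]
x/x+x+x/C => x/x+x+x/x   [C -> x]

E => E/G => E/G/G => G/G/G => C/G/G => x/G/G => x/G+C/G => x/G+C+C/G => x/C+C+C/G => x/x+C+C/G => x/x+x+C/G => x/x+x+x/G => x/x+x+x/C => x/x+x+x/x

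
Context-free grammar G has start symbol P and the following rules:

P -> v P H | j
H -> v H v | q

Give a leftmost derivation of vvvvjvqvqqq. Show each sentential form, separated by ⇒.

P ⇒ vPH   [P -> v P H]
vPH ⇒ vvPHH   [P -> v P H]
vvPHH ⇒ vvvPHHH   [P -> v P H]
vvvPHHH ⇒ vvvvPHHHH   [P -> v P H]
vvvvPHHHH ⇒ vvvvjHHHH   [P -> j]
vvvvjHHHH ⇒ vvvvjvHvHHH   [H -> v H v]
vvvvjvHvHHH ⇒ vvvvjvqvHHH   [H -> q]
vvvvjvqvHHH ⇒ vvvvjvqvqHH   [H -> q]
vvvvjvqvqHH ⇒ vvvvjvqvqqH   [H -> q]
vvvvjvqvqqH ⇒ vvvvjvqvqqq   [H -> q]

P⇒vPH⇒vvPHH⇒vvvPHHH⇒vvvvPHHHH⇒vvvvjHHHH⇒vvvvjvHvHHH⇒vvvvjvqvHHH⇒vvvvjvqvqHH⇒vvvvjvqvqqH⇒vvvvjvqvqqq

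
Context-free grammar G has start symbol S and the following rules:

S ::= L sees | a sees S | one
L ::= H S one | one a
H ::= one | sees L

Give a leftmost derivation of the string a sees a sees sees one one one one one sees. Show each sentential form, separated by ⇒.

S ⇒ a sees S ⇒ a sees a sees S ⇒ a sees a sees L sees ⇒ a sees a sees H S one sees ⇒ a sees a sees sees L S one sees ⇒ a sees a sees sees H S one S one sees ⇒ a sees a sees sees one S one S one sees ⇒ a sees a sees sees one one one S one sees ⇒ a sees a sees sees one one one one one sees

S ⇒ a sees S   [S ::= a sees S]
a sees S ⇒ a sees a sees S   [S ::= a sees S]
a sees a sees S ⇒ a sees a sees L sees   [S ::= L sees]
a sees a sees L sees ⇒ a sees a sees H S one sees   [L ::= H S one]
a sees a sees H S one sees ⇒ a sees a sees sees L S one sees   [H ::= sees L]
a sees a sees sees L S one sees ⇒ a sees a sees sees H S one S one sees   [L ::= H S one]
a sees a sees sees H S one S one sees ⇒ a sees a sees sees one S one S one sees   [H ::= one]
a sees a sees sees one S one S one sees ⇒ a sees a sees sees one one one S one sees   [S ::= one]
a sees a sees sees one one one S one sees ⇒ a sees a sees sees one one one one one sees   [S ::= one]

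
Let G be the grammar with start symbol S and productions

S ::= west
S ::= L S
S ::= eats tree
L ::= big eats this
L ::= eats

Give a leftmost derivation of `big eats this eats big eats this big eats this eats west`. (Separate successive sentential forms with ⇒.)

S ⇒ L S ⇒ big eats this S ⇒ big eats this L S ⇒ big eats this eats S ⇒ big eats this eats L S ⇒ big eats this eats big eats this S ⇒ big eats this eats big eats this L S ⇒ big eats this eats big eats this big eats this S ⇒ big eats this eats big eats this big eats this L S ⇒ big eats this eats big eats this big eats this eats S ⇒ big eats this eats big eats this big eats this eats west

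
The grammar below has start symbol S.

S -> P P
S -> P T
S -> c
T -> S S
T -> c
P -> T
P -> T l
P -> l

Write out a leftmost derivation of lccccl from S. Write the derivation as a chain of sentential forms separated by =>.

S => PP   [S -> P P]
PP => lP   [P -> l]
lP => lTl   [P -> T l]
lTl => lSSl   [T -> S S]
lSSl => lPPSl   [S -> P P]
lPPSl => lTPSl   [P -> T]
lTPSl => lSSPSl   [T -> S S]
lSSPSl => lcSPSl   [S -> c]
lcSPSl => lccPSl   [S -> c]
lccPSl => lccTSl   [P -> T]
lccTSl => lcccSl   [T -> c]
lcccSl => lccccl   [S -> c]

S => PP => lP => lTl => lSSl => lPPSl => lTPSl => lSSPSl => lcSPSl => lccPSl => lccTSl => lcccSl => lccccl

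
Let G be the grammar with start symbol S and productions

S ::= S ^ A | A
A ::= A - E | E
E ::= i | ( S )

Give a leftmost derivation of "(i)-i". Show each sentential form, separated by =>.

S => A   [S ::= A]
A => A-E   [A ::= A - E]
A-E => E-E   [A ::= E]
E-E => (S)-E   [E ::= ( S )]
(S)-E => (A)-E   [S ::= A]
(A)-E => (E)-E   [A ::= E]
(E)-E => (i)-E   [E ::= i]
(i)-E => (i)-i   [E ::= i]

S => A => A-E => E-E => (S)-E => (A)-E => (E)-E => (i)-E => (i)-i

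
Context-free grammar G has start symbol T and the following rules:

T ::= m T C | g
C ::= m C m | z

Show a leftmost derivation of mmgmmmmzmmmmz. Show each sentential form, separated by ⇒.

T⇒mTC⇒mmTCC⇒mmgCC⇒mmgmCmC⇒mmgmmCmmC⇒mmgmmmCmmmC⇒mmgmmmmCmmmmC⇒mmgmmmmzmmmmC⇒mmgmmmmzmmmmz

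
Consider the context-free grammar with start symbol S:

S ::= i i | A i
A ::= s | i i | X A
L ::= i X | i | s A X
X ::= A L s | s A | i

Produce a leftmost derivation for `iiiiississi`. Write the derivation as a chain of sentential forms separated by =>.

S=>Ai=>XAi=>ALsAi=>XALsAi=>ALsALsAi=>XALsALsAi=>iALsALsAi=>iXALsALsAi=>iiALsALsAi=>iiiiLsALsAi=>iiiiisALsAi=>iiiiissLsAi=>iiiiissisAi=>iiiiississi

S => Ai   [S ::= A i]
Ai => XAi   [A ::= X A]
XAi => ALsAi   [X ::= A L s]
ALsAi => XALsAi   [A ::= X A]
XALsAi => ALsALsAi   [X ::= A L s]
ALsALsAi => XALsALsAi   [A ::= X A]
XALsALsAi => iALsALsAi   [X ::= i]
iALsALsAi => iXALsALsAi   [A ::= X A]
iXALsALsAi => iiALsALsAi   [X ::= i]
iiALsALsAi => iiiiLsALsAi   [A ::= i i]
iiiiLsALsAi => iiiiisALsAi   [L ::= i]
iiiiisALsAi => iiiiissLsAi   [A ::= s]
iiiiissLsAi => iiiiissisAi   [L ::= i]
iiiiissisAi => iiiiississi   [A ::= s]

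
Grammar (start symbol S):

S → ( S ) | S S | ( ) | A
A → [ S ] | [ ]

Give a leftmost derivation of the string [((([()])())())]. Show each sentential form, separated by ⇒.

S⇒A⇒[S]⇒[(S)]⇒[(SS)]⇒[((S)S)]⇒[((SS)S)]⇒[(((S)S)S)]⇒[(((A)S)S)]⇒[((([S])S)S)]⇒[((([()])S)S)]⇒[((([()])())S)]⇒[((([()])())())]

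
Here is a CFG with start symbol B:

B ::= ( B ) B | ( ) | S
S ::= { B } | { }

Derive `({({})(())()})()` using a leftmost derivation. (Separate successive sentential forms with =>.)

B => (B)B => (S)B => ({B})B => ({(B)B})B => ({(S)B})B => ({({})B})B => ({({})(B)B})B => ({({})(())B})B => ({({})(())()})B => ({({})(())()})()

B => (B)B   [B ::= ( B ) B]
(B)B => (S)B   [B ::= S]
(S)B => ({B})B   [S ::= { B }]
({B})B => ({(B)B})B   [B ::= ( B ) B]
({(B)B})B => ({(S)B})B   [B ::= S]
({(S)B})B => ({({})B})B   [S ::= { }]
({({})B})B => ({({})(B)B})B   [B ::= ( B ) B]
({({})(B)B})B => ({({})(())B})B   [B ::= ( )]
({({})(())B})B => ({({})(())()})B   [B ::= ( )]
({({})(())()})B => ({({})(())()})()   [B ::= ( )]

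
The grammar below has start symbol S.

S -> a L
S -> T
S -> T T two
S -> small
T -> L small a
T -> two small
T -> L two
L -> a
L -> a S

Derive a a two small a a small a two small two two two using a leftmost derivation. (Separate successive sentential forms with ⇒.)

S ⇒ a L   [S -> a L]
a L ⇒ a a S   [L -> a S]
a a S ⇒ a a T T two   [S -> T T two]
a a T T two ⇒ a a two small T two   [T -> two small]
a a two small T two ⇒ a a two small L two two   [T -> L two]
a a two small L two two ⇒ a a two small a S two two   [L -> a S]
a a two small a S two two ⇒ a a two small a T T two two two   [S -> T T two]
a a two small a T T two two two ⇒ a a two small a L small a T two two two   [T -> L small a]
a a two small a L small a T two two two ⇒ a a two small a a small a T two two two   [L -> a]
a a two small a a small a T two two two ⇒ a a two small a a small a two small two two two   [T -> two small]

S ⇒ a L ⇒ a a S ⇒ a a T T two ⇒ a a two small T two ⇒ a a two small L two two ⇒ a a two small a S two two ⇒ a a two small a T T two two two ⇒ a a two small a L small a T two two two ⇒ a a two small a a small a T two two two ⇒ a a two small a a small a two small two two two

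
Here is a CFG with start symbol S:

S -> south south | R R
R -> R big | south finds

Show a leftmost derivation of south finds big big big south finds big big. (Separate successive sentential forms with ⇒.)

S ⇒ R R ⇒ R big R ⇒ R big big R ⇒ R big big big R ⇒ south finds big big big R ⇒ south finds big big big R big ⇒ south finds big big big R big big ⇒ south finds big big big south finds big big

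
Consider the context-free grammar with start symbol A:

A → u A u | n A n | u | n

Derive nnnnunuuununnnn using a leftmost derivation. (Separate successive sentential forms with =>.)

A => nAn => nnAnn => nnnAnnn => nnnnAnnnn => nnnnuAunnnn => nnnnunAnunnnn => nnnnunuAununnnn => nnnnunuuununnnn

A => nAn   [A → n A n]
nAn => nnAnn   [A → n A n]
nnAnn => nnnAnnn   [A → n A n]
nnnAnnn => nnnnAnnnn   [A → n A n]
nnnnAnnnn => nnnnuAunnnn   [A → u A u]
nnnnuAunnnn => nnnnunAnunnnn   [A → n A n]
nnnnunAnunnnn => nnnnunuAununnnn   [A → u A u]
nnnnunuAununnnn => nnnnunuuununnnn   [A → u]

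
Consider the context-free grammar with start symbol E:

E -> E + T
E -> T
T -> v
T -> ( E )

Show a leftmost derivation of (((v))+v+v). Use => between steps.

E=>T=>(E)=>(E+T)=>(E+T+T)=>(T+T+T)=>((E)+T+T)=>((T)+T+T)=>(((E))+T+T)=>(((T))+T+T)=>(((v))+T+T)=>(((v))+v+T)=>(((v))+v+v)

E => T   [E -> T]
T => (E)   [T -> ( E )]
(E) => (E+T)   [E -> E + T]
(E+T) => (E+T+T)   [E -> E + T]
(E+T+T) => (T+T+T)   [E -> T]
(T+T+T) => ((E)+T+T)   [T -> ( E )]
((E)+T+T) => ((T)+T+T)   [E -> T]
((T)+T+T) => (((E))+T+T)   [T -> ( E )]
(((E))+T+T) => (((T))+T+T)   [E -> T]
(((T))+T+T) => (((v))+T+T)   [T -> v]
(((v))+T+T) => (((v))+v+T)   [T -> v]
(((v))+v+T) => (((v))+v+v)   [T -> v]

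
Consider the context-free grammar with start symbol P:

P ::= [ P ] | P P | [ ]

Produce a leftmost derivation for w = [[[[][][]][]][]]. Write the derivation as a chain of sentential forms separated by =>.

P => [P]   [P ::= [ P ]]
[P] => [PP]   [P ::= P P]
[PP] => [[P]P]   [P ::= [ P ]]
[[P]P] => [[PP]P]   [P ::= P P]
[[PP]P] => [[[P]P]P]   [P ::= [ P ]]
[[[P]P]P] => [[[PP]P]P]   [P ::= P P]
[[[PP]P]P] => [[[PPP]P]P]   [P ::= P P]
[[[PPP]P]P] => [[[[]PP]P]P]   [P ::= [ ]]
[[[[]PP]P]P] => [[[[][]P]P]P]   [P ::= [ ]]
[[[[][]P]P]P] => [[[[][][]]P]P]   [P ::= [ ]]
[[[[][][]]P]P] => [[[[][][]][]]P]   [P ::= [ ]]
[[[[][][]][]]P] => [[[[][][]][]][]]   [P ::= [ ]]

P => [P] => [PP] => [[P]P] => [[PP]P] => [[[P]P]P] => [[[PP]P]P] => [[[PPP]P]P] => [[[[]PP]P]P] => [[[[][]P]P]P] => [[[[][][]]P]P] => [[[[][][]][]]P] => [[[[][][]][]][]]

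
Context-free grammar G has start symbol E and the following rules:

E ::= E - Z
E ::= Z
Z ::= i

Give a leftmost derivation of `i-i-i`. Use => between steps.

E => E-Z   [E ::= E - Z]
E-Z => E-Z-Z   [E ::= E - Z]
E-Z-Z => Z-Z-Z   [E ::= Z]
Z-Z-Z => i-Z-Z   [Z ::= i]
i-Z-Z => i-i-Z   [Z ::= i]
i-i-Z => i-i-i   [Z ::= i]

E => E-Z => E-Z-Z => Z-Z-Z => i-Z-Z => i-i-Z => i-i-i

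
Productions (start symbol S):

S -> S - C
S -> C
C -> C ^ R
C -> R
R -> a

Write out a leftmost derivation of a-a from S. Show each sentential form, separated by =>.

S => S-C => C-C => R-C => a-C => a-R => a-a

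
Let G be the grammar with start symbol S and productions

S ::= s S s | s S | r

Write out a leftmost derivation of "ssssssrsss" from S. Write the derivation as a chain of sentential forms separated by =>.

S => sS   [S ::= s S]
sS => ssS   [S ::= s S]
ssS => sssS   [S ::= s S]
sssS => ssssSs   [S ::= s S s]
ssssSs => sssssSss   [S ::= s S s]
sssssSss => ssssssSsss   [S ::= s S s]
ssssssSsss => ssssssrsss   [S ::= r]

S => sS => ssS => sssS => ssssSs => sssssSss => ssssssSsss => ssssssrsss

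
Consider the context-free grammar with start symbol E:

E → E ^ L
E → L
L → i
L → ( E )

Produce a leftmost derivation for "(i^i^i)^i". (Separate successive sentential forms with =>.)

E=>E^L=>L^L=>(E)^L=>(E^L)^L=>(E^L^L)^L=>(L^L^L)^L=>(i^L^L)^L=>(i^i^L)^L=>(i^i^i)^L=>(i^i^i)^i

E => E^L   [E → E ^ L]
E^L => L^L   [E → L]
L^L => (E)^L   [L → ( E )]
(E)^L => (E^L)^L   [E → E ^ L]
(E^L)^L => (E^L^L)^L   [E → E ^ L]
(E^L^L)^L => (L^L^L)^L   [E → L]
(L^L^L)^L => (i^L^L)^L   [L → i]
(i^L^L)^L => (i^i^L)^L   [L → i]
(i^i^L)^L => (i^i^i)^L   [L → i]
(i^i^i)^L => (i^i^i)^i   [L → i]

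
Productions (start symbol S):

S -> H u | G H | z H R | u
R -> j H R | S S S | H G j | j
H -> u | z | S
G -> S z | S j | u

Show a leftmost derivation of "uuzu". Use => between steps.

S => GH   [S -> G H]
GH => SzH   [G -> S z]
SzH => HuzH   [S -> H u]
HuzH => uuzH   [H -> u]
uuzH => uuzS   [H -> S]
uuzS => uuzu   [S -> u]

S => GH => SzH => HuzH => uuzH => uuzS => uuzu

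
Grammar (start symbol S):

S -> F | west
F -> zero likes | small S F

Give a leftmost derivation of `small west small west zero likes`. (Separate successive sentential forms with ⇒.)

S ⇒ F ⇒ small S F ⇒ small west F ⇒ small west small S F ⇒ small west small west F ⇒ small west small west zero likes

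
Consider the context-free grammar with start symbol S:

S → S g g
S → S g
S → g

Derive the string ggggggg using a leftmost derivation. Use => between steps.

S => Sg   [S → S g]
Sg => Sgg   [S → S g]
Sgg => Sggg   [S → S g]
Sggg => Sgggg   [S → S g]
Sgggg => Sgggggg   [S → S g g]
Sgggggg => ggggggg   [S → g]

S=>Sg=>Sgg=>Sggg=>Sgggg=>Sgggggg=>ggggggg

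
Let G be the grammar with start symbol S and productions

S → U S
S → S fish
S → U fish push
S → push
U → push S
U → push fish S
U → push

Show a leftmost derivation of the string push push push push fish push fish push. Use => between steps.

S => U S => push S S => push S fish S => push U S fish S => push push S fish S => push push U S fish S => push push push S fish S => push push push push fish S => push push push push fish U fish push => push push push push fish push fish push

S => U S   [S → U S]
U S => push S S   [U → push S]
push S S => push S fish S   [S → S fish]
push S fish S => push U S fish S   [S → U S]
push U S fish S => push push S fish S   [U → push]
push push S fish S => push push U S fish S   [S → U S]
push push U S fish S => push push push S fish S   [U → push]
push push push S fish S => push push push push fish S   [S → push]
push push push push fish S => push push push push fish U fish push   [S → U fish push]
push push push push fish U fish push => push push push push fish push fish push   [U → push]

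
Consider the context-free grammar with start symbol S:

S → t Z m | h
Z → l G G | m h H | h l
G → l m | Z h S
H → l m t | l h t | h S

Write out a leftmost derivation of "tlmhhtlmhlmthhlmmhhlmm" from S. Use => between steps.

S => tZm   [S → t Z m]
tZm => tlGGm   [Z → l G G]
tlGGm => tlZhSGm   [G → Z h S]
tlZhSGm => tlmhHhSGm   [Z → m h H]
tlmhHhSGm => tlmhhShSGm   [H → h S]
tlmhhShSGm => tlmhhtZmhSGm   [S → t Z m]
tlmhhtZmhSGm => tlmhhtlGGmhSGm   [Z → l G G]
tlmhhtlGGmhSGm => tlmhhtlZhSGmhSGm   [G → Z h S]
tlmhhtlZhSGmhSGm => tlmhhtlmhHhSGmhSGm   [Z → m h H]
tlmhhtlmhHhSGmhSGm => tlmhhtlmhlmthSGmhSGm   [H → l m t]
tlmhhtlmhlmthSGmhSGm => tlmhhtlmhlmthhGmhSGm   [S → h]
tlmhhtlmhlmthhGmhSGm => tlmhhtlmhlmthhlmmhSGm   [G → l m]
tlmhhtlmhlmthhlmmhSGm => tlmhhtlmhlmthhlmmhhGm   [S → h]
tlmhhtlmhlmthhlmmhhGm => tlmhhtlmhlmthhlmmhhlmm   [G → l m]

S => tZm => tlGGm => tlZhSGm => tlmhHhSGm => tlmhhShSGm => tlmhhtZmhSGm => tlmhhtlGGmhSGm => tlmhhtlZhSGmhSGm => tlmhhtlmhHhSGmhSGm => tlmhhtlmhlmthSGmhSGm => tlmhhtlmhlmthhGmhSGm => tlmhhtlmhlmthhlmmhSGm => tlmhhtlmhlmthhlmmhhGm => tlmhhtlmhlmthhlmmhhlmm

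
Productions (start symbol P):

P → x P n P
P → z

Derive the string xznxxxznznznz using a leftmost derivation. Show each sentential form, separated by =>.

P => xPnP => xznP => xznxPnP => xznxxPnPnP => xznxxxPnPnPnP => xznxxxznPnPnP => xznxxxznznPnP => xznxxxznznznP => xznxxxznznznz

P => xPnP   [P → x P n P]
xPnP => xznP   [P → z]
xznP => xznxPnP   [P → x P n P]
xznxPnP => xznxxPnPnP   [P → x P n P]
xznxxPnPnP => xznxxxPnPnPnP   [P → x P n P]
xznxxxPnPnPnP => xznxxxznPnPnP   [P → z]
xznxxxznPnPnP => xznxxxznznPnP   [P → z]
xznxxxznznPnP => xznxxxznznznP   [P → z]
xznxxxznznznP => xznxxxznznznz   [P → z]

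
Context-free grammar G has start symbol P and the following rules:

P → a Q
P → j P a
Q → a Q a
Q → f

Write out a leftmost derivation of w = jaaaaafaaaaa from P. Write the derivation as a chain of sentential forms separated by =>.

P=>jPa=>jaQa=>jaaQaa=>jaaaQaaa=>jaaaaQaaaa=>jaaaaaQaaaaa=>jaaaaafaaaaa

P => jPa   [P → j P a]
jPa => jaQa   [P → a Q]
jaQa => jaaQaa   [Q → a Q a]
jaaQaa => jaaaQaaa   [Q → a Q a]
jaaaQaaa => jaaaaQaaaa   [Q → a Q a]
jaaaaQaaaa => jaaaaaQaaaaa   [Q → a Q a]
jaaaaaQaaaaa => jaaaaafaaaaa   [Q → f]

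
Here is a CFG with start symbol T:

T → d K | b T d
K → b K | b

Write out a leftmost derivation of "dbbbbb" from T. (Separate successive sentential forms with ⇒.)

T ⇒ dK   [T → d K]
dK ⇒ dbK   [K → b K]
dbK ⇒ dbbK   [K → b K]
dbbK ⇒ dbbbK   [K → b K]
dbbbK ⇒ dbbbbK   [K → b K]
dbbbbK ⇒ dbbbbb   [K → b]

T ⇒ dK ⇒ dbK ⇒ dbbK ⇒ dbbbK ⇒ dbbbbK ⇒ dbbbbb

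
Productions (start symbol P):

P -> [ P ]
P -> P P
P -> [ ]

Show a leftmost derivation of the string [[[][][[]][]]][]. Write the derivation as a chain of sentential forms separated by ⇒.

P ⇒ PP ⇒ [P]P ⇒ [[P]]P ⇒ [[PP]]P ⇒ [[PPP]]P ⇒ [[[]PP]]P ⇒ [[[]PPP]]P ⇒ [[[][]PP]]P ⇒ [[[][][P]P]]P ⇒ [[[][][[]]P]]P ⇒ [[[][][[]][]]]P ⇒ [[[][][[]][]]][]

P ⇒ PP   [P -> P P]
PP ⇒ [P]P   [P -> [ P ]]
[P]P ⇒ [[P]]P   [P -> [ P ]]
[[P]]P ⇒ [[PP]]P   [P -> P P]
[[PP]]P ⇒ [[PPP]]P   [P -> P P]
[[PPP]]P ⇒ [[[]PP]]P   [P -> [ ]]
[[[]PP]]P ⇒ [[[]PPP]]P   [P -> P P]
[[[]PPP]]P ⇒ [[[][]PP]]P   [P -> [ ]]
[[[][]PP]]P ⇒ [[[][][P]P]]P   [P -> [ P ]]
[[[][][P]P]]P ⇒ [[[][][[]]P]]P   [P -> [ ]]
[[[][][[]]P]]P ⇒ [[[][][[]][]]]P   [P -> [ ]]
[[[][][[]][]]]P ⇒ [[[][][[]][]]][]   [P -> [ ]]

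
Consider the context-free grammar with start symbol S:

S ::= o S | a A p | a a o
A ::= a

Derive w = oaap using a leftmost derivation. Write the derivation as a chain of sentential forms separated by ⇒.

S ⇒ oS ⇒ oaAp ⇒ oaap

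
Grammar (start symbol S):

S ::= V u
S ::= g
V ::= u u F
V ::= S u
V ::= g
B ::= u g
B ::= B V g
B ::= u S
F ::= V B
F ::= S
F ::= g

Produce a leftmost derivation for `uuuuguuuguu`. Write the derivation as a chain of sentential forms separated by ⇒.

S ⇒ Vu ⇒ uuFu ⇒ uuSu ⇒ uuVuu ⇒ uuuuFuu ⇒ uuuuVBuu ⇒ uuuuSuBuu ⇒ uuuuVuuBuu ⇒ uuuuguuBuu ⇒ uuuuguuuguu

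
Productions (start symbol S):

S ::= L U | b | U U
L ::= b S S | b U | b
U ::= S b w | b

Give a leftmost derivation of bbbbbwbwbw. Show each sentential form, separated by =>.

S => UU   [S ::= U U]
UU => bU   [U ::= b]
bU => bSbw   [U ::= S b w]
bSbw => bLUbw   [S ::= L U]
bLUbw => bbUbw   [L ::= b]
bbUbw => bbSbwbw   [U ::= S b w]
bbSbwbw => bbUUbwbw   [S ::= U U]
bbUUbwbw => bbbUbwbw   [U ::= b]
bbbUbwbw => bbbSbwbwbw   [U ::= S b w]
bbbSbwbwbw => bbbbbwbwbw   [S ::= b]

S=>UU=>bU=>bSbw=>bLUbw=>bbUbw=>bbSbwbw=>bbUUbwbw=>bbbUbwbw=>bbbSbwbwbw=>bbbbbwbwbw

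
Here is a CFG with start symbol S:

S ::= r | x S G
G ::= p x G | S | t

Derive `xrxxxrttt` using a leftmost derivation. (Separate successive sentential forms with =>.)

S => xSG => xrG => xrS => xrxSG => xrxxSGG => xrxxxSGGG => xrxxxrGGG => xrxxxrtGG => xrxxxrttG => xrxxxrttt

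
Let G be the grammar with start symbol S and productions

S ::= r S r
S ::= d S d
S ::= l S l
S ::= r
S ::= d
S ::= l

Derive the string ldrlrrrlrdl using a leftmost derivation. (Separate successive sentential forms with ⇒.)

S ⇒ lSl   [S ::= l S l]
lSl ⇒ ldSdl   [S ::= d S d]
ldSdl ⇒ ldrSrdl   [S ::= r S r]
ldrSrdl ⇒ ldrlSlrdl   [S ::= l S l]
ldrlSlrdl ⇒ ldrlrSrlrdl   [S ::= r S r]
ldrlrSrlrdl ⇒ ldrlrrrlrdl   [S ::= r]

S ⇒ lSl ⇒ ldSdl ⇒ ldrSrdl ⇒ ldrlSlrdl ⇒ ldrlrSrlrdl ⇒ ldrlrrrlrdl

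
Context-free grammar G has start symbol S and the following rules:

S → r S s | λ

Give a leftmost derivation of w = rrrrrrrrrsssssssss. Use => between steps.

S => rSs => rrSss => rrrSsss => rrrrSssss => rrrrrSsssss => rrrrrrSssssss => rrrrrrrSsssssss => rrrrrrrrSssssssss => rrrrrrrrrSsssssssss => rrrrrrrrrsssssssss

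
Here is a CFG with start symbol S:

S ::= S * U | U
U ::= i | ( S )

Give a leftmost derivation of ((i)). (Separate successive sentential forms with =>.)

S=>U=>(S)=>(U)=>((S))=>((U))=>((i))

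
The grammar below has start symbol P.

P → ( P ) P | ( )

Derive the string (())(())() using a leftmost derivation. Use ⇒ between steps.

P ⇒ (P)P ⇒ (())P ⇒ (())(P)P ⇒ (())(())P ⇒ (())(())()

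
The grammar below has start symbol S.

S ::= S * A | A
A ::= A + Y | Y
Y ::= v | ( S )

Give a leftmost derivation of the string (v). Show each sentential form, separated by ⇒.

S ⇒ A   [S ::= A]
A ⇒ Y   [A ::= Y]
Y ⇒ (S)   [Y ::= ( S )]
(S) ⇒ (A)   [S ::= A]
(A) ⇒ (Y)   [A ::= Y]
(Y) ⇒ (v)   [Y ::= v]

S⇒A⇒Y⇒(S)⇒(A)⇒(Y)⇒(v)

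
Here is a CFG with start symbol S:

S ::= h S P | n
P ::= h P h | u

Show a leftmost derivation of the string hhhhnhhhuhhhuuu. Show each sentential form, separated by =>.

S=>hSP=>hhSPP=>hhhSPPP=>hhhhSPPPP=>hhhhnPPPP=>hhhhnhPhPPP=>hhhhnhhPhhPPP=>hhhhnhhhPhhhPPP=>hhhhnhhhuhhhPPP=>hhhhnhhhuhhhuPP=>hhhhnhhhuhhhuuP=>hhhhnhhhuhhhuuu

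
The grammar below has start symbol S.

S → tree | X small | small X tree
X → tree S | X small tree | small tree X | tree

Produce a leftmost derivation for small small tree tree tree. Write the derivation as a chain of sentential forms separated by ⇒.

S ⇒ small X tree ⇒ small small tree X tree ⇒ small small tree tree tree

S ⇒ small X tree   [S → small X tree]
small X tree ⇒ small small tree X tree   [X → small tree X]
small small tree X tree ⇒ small small tree tree tree   [X → tree]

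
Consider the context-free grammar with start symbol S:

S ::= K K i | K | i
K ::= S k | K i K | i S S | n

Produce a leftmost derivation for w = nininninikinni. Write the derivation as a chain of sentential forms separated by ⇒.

S ⇒ KKi ⇒ KiKKi ⇒ KiKiKKi ⇒ niKiKKi ⇒ niSkiKKi ⇒ niKKikiKKi ⇒ niKiKKikiKKi ⇒ niniKKikiKKi ⇒ nininKikiKKi ⇒ nininKiKikiKKi ⇒ nininniKikiKKi ⇒ nininninikiKKi ⇒ nininninikinKi ⇒ nininninikinni

S ⇒ KKi   [S ::= K K i]
KKi ⇒ KiKKi   [K ::= K i K]
KiKKi ⇒ KiKiKKi   [K ::= K i K]
KiKiKKi ⇒ niKiKKi   [K ::= n]
niKiKKi ⇒ niSkiKKi   [K ::= S k]
niSkiKKi ⇒ niKKikiKKi   [S ::= K K i]
niKKikiKKi ⇒ niKiKKikiKKi   [K ::= K i K]
niKiKKikiKKi ⇒ niniKKikiKKi   [K ::= n]
niniKKikiKKi ⇒ nininKikiKKi   [K ::= n]
nininKikiKKi ⇒ nininKiKikiKKi   [K ::= K i K]
nininKiKikiKKi ⇒ nininniKikiKKi   [K ::= n]
nininniKikiKKi ⇒ nininninikiKKi   [K ::= n]
nininninikiKKi ⇒ nininninikinKi   [K ::= n]
nininninikinKi ⇒ nininninikinni   [K ::= n]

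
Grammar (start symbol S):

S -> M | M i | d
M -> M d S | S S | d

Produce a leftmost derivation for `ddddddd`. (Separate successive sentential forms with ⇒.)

S ⇒ M   [S -> M]
M ⇒ MdS   [M -> M d S]
MdS ⇒ MdSdS   [M -> M d S]
MdSdS ⇒ SSdSdS   [M -> S S]
SSdSdS ⇒ MSdSdS   [S -> M]
MSdSdS ⇒ SSSdSdS   [M -> S S]
SSSdSdS ⇒ dSSdSdS   [S -> d]
dSSdSdS ⇒ ddSdSdS   [S -> d]
ddSdSdS ⇒ ddMdSdS   [S -> M]
ddMdSdS ⇒ ddddSdS   [M -> d]
ddddSdS ⇒ ddddddS   [S -> d]
ddddddS ⇒ ddddddd   [S -> d]

S⇒M⇒MdS⇒MdSdS⇒SSdSdS⇒MSdSdS⇒SSSdSdS⇒dSSdSdS⇒ddSdSdS⇒ddMdSdS⇒ddddSdS⇒ddddddS⇒ddddddd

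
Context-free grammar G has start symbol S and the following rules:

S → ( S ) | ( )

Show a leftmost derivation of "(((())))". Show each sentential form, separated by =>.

S => (S)   [S → ( S )]
(S) => ((S))   [S → ( S )]
((S)) => (((S)))   [S → ( S )]
(((S))) => (((())))   [S → ( )]

S => (S) => ((S)) => (((S))) => (((())))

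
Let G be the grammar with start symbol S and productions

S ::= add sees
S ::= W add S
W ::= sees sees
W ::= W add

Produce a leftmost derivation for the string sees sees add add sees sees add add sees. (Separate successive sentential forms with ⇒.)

S ⇒ W add S   [S ::= W add S]
W add S ⇒ W add add S   [W ::= W add]
W add add S ⇒ sees sees add add S   [W ::= sees sees]
sees sees add add S ⇒ sees sees add add W add S   [S ::= W add S]
sees sees add add W add S ⇒ sees sees add add sees sees add S   [W ::= sees sees]
sees sees add add sees sees add S ⇒ sees sees add add sees sees add add sees   [S ::= add sees]

S ⇒ W add S ⇒ W add add S ⇒ sees sees add add S ⇒ sees sees add add W add S ⇒ sees sees add add sees sees add S ⇒ sees sees add add sees sees add add sees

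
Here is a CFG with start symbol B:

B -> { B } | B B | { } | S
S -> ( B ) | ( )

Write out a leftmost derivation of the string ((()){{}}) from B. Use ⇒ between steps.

B ⇒ S ⇒ (B) ⇒ (BB) ⇒ (SB) ⇒ ((B)B) ⇒ ((S)B) ⇒ ((())B) ⇒ ((()){B}) ⇒ ((()){{}})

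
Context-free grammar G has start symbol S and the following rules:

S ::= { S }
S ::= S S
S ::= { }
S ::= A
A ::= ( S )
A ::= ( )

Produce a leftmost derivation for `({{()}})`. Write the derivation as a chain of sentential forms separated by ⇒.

S⇒A⇒(S)⇒({S})⇒({{S}})⇒({{A}})⇒({{()}})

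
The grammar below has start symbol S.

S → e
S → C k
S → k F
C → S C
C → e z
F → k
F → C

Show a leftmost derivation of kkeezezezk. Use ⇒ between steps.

S ⇒ Ck ⇒ SCk ⇒ kFCk ⇒ kCCk ⇒ kSCCk ⇒ kkFCCk ⇒ kkCCCk ⇒ kkSCCCk ⇒ kkeCCCk ⇒ kkeezCCk ⇒ kkeezezCk ⇒ kkeezezezk

S ⇒ Ck   [S → C k]
Ck ⇒ SCk   [C → S C]
SCk ⇒ kFCk   [S → k F]
kFCk ⇒ kCCk   [F → C]
kCCk ⇒ kSCCk   [C → S C]
kSCCk ⇒ kkFCCk   [S → k F]
kkFCCk ⇒ kkCCCk   [F → C]
kkCCCk ⇒ kkSCCCk   [C → S C]
kkSCCCk ⇒ kkeCCCk   [S → e]
kkeCCCk ⇒ kkeezCCk   [C → e z]
kkeezCCk ⇒ kkeezezCk   [C → e z]
kkeezezCk ⇒ kkeezezezk   [C → e z]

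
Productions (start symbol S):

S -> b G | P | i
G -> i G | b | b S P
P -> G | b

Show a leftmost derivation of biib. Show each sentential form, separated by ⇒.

S ⇒ bG   [S -> b G]
bG ⇒ biG   [G -> i G]
biG ⇒ biiG   [G -> i G]
biiG ⇒ biib   [G -> b]

S ⇒ bG ⇒ biG ⇒ biiG ⇒ biib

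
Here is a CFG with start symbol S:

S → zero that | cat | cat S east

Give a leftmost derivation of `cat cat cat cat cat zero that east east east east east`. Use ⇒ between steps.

S ⇒ cat S east ⇒ cat cat S east east ⇒ cat cat cat S east east east ⇒ cat cat cat cat S east east east east ⇒ cat cat cat cat cat S east east east east east ⇒ cat cat cat cat cat zero that east east east east east

S ⇒ cat S east   [S → cat S east]
cat S east ⇒ cat cat S east east   [S → cat S east]
cat cat S east east ⇒ cat cat cat S east east east   [S → cat S east]
cat cat cat S east east east ⇒ cat cat cat cat S east east east east   [S → cat S east]
cat cat cat cat S east east east east ⇒ cat cat cat cat cat S east east east east east   [S → cat S east]
cat cat cat cat cat S east east east east east ⇒ cat cat cat cat cat zero that east east east east east   [S → zero that]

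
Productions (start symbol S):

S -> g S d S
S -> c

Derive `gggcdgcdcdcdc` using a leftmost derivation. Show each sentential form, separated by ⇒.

S ⇒ gSdS   [S -> g S d S]
gSdS ⇒ ggSdSdS   [S -> g S d S]
ggSdSdS ⇒ gggSdSdSdS   [S -> g S d S]
gggSdSdSdS ⇒ gggcdSdSdS   [S -> c]
gggcdSdSdS ⇒ gggcdgSdSdSdS   [S -> g S d S]
gggcdgSdSdSdS ⇒ gggcdgcdSdSdS   [S -> c]
gggcdgcdSdSdS ⇒ gggcdgcdcdSdS   [S -> c]
gggcdgcdcdSdS ⇒ gggcdgcdcdcdS   [S -> c]
gggcdgcdcdcdS ⇒ gggcdgcdcdcdc   [S -> c]

S⇒gSdS⇒ggSdSdS⇒gggSdSdSdS⇒gggcdSdSdS⇒gggcdgSdSdSdS⇒gggcdgcdSdSdS⇒gggcdgcdcdSdS⇒gggcdgcdcdcdS⇒gggcdgcdcdcdc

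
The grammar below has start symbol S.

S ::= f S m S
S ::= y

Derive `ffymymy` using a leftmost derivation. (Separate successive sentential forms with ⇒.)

S ⇒ fSmS   [S ::= f S m S]
fSmS ⇒ ffSmSmS   [S ::= f S m S]
ffSmSmS ⇒ ffymSmS   [S ::= y]
ffymSmS ⇒ ffymymS   [S ::= y]
ffymymS ⇒ ffymymy   [S ::= y]

S⇒fSmS⇒ffSmSmS⇒ffymSmS⇒ffymymS⇒ffymymy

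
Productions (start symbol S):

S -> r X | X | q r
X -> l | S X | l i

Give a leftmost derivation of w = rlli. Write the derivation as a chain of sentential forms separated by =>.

S=>X=>SX=>rXX=>rlX=>rlli

S => X   [S -> X]
X => SX   [X -> S X]
SX => rXX   [S -> r X]
rXX => rlX   [X -> l]
rlX => rlli   [X -> l i]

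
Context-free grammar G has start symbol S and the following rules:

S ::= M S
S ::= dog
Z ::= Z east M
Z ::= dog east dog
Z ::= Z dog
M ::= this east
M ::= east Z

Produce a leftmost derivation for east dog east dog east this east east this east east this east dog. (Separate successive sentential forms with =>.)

S => M S => east Z S => east Z east M S => east Z east M east M S => east Z east M east M east M S => east dog east dog east M east M east M S => east dog east dog east this east east M east M S => east dog east dog east this east east this east east M S => east dog east dog east this east east this east east this east S => east dog east dog east this east east this east east this east dog

S => M S   [S ::= M S]
M S => east Z S   [M ::= east Z]
east Z S => east Z east M S   [Z ::= Z east M]
east Z east M S => east Z east M east M S   [Z ::= Z east M]
east Z east M east M S => east Z east M east M east M S   [Z ::= Z east M]
east Z east M east M east M S => east dog east dog east M east M east M S   [Z ::= dog east dog]
east dog east dog east M east M east M S => east dog east dog east this east east M east M S   [M ::= this east]
east dog east dog east this east east M east M S => east dog east dog east this east east this east east M S   [M ::= this east]
east dog east dog east this east east this east east M S => east dog east dog east this east east this east east this east S   [M ::= this east]
east dog east dog east this east east this east east this east S => east dog east dog east this east east this east east this east dog   [S ::= dog]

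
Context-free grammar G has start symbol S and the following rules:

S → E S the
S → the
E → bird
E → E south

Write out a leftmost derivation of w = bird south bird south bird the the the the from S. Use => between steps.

S => E S the => E south S the => bird south S the => bird south E S the the => bird south E south S the the => bird south bird south S the the => bird south bird south E S the the the => bird south bird south bird S the the the => bird south bird south bird the the the the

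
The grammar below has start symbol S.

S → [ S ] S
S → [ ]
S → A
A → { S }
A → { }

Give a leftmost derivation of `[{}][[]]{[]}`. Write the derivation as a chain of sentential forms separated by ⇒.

S ⇒ [S]S ⇒ [A]S ⇒ [{}]S ⇒ [{}][S]S ⇒ [{}][[]]S ⇒ [{}][[]]A ⇒ [{}][[]]{S} ⇒ [{}][[]]{[]}

S ⇒ [S]S   [S → [ S ] S]
[S]S ⇒ [A]S   [S → A]
[A]S ⇒ [{}]S   [A → { }]
[{}]S ⇒ [{}][S]S   [S → [ S ] S]
[{}][S]S ⇒ [{}][[]]S   [S → [ ]]
[{}][[]]S ⇒ [{}][[]]A   [S → A]
[{}][[]]A ⇒ [{}][[]]{S}   [A → { S }]
[{}][[]]{S} ⇒ [{}][[]]{[]}   [S → [ ]]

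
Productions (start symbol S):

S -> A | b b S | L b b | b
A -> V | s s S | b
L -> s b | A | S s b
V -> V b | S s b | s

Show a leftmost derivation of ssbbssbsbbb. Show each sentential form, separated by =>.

S => Lbb => Abb => Vbb => Ssbbb => Asbbb => ssSsbbb => ssbbSsbbb => ssbbAsbbb => ssbbssSsbbb => ssbbssbsbbb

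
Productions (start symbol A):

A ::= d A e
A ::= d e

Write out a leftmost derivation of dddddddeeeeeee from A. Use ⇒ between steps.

A ⇒ dAe ⇒ ddAee ⇒ dddAeee ⇒ ddddAeeee ⇒ dddddAeeeee ⇒ ddddddAeeeeee ⇒ dddddddeeeeeee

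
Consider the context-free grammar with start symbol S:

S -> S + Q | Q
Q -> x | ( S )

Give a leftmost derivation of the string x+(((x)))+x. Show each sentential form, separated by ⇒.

S⇒S+Q⇒S+Q+Q⇒Q+Q+Q⇒x+Q+Q⇒x+(S)+Q⇒x+(Q)+Q⇒x+((S))+Q⇒x+((Q))+Q⇒x+(((S)))+Q⇒x+(((Q)))+Q⇒x+(((x)))+Q⇒x+(((x)))+x

S ⇒ S+Q   [S -> S + Q]
S+Q ⇒ S+Q+Q   [S -> S + Q]
S+Q+Q ⇒ Q+Q+Q   [S -> Q]
Q+Q+Q ⇒ x+Q+Q   [Q -> x]
x+Q+Q ⇒ x+(S)+Q   [Q -> ( S )]
x+(S)+Q ⇒ x+(Q)+Q   [S -> Q]
x+(Q)+Q ⇒ x+((S))+Q   [Q -> ( S )]
x+((S))+Q ⇒ x+((Q))+Q   [S -> Q]
x+((Q))+Q ⇒ x+(((S)))+Q   [Q -> ( S )]
x+(((S)))+Q ⇒ x+(((Q)))+Q   [S -> Q]
x+(((Q)))+Q ⇒ x+(((x)))+Q   [Q -> x]
x+(((x)))+Q ⇒ x+(((x)))+x   [Q -> x]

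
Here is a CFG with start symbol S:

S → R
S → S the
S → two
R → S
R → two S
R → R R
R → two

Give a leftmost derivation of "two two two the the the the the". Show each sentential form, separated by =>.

S => S the => S the the => S the the the => S the the the the => S the the the the the => R the the the the the => R R the the the the the => two S R the the the the the => two two R the the the the the => two two two the the the the the

S => S the   [S → S the]
S the => S the the   [S → S the]
S the the => S the the the   [S → S the]
S the the the => S the the the the   [S → S the]
S the the the the => S the the the the the   [S → S the]
S the the the the the => R the the the the the   [S → R]
R the the the the the => R R the the the the the   [R → R R]
R R the the the the the => two S R the the the the the   [R → two S]
two S R the the the the the => two two R the the the the the   [S → two]
two two R the the the the the => two two two the the the the the   [R → two]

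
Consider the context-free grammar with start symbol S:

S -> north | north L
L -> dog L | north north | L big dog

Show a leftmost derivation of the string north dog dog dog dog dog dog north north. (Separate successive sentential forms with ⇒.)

S ⇒ north L   [S -> north L]
north L ⇒ north dog L   [L -> dog L]
north dog L ⇒ north dog dog L   [L -> dog L]
north dog dog L ⇒ north dog dog dog L   [L -> dog L]
north dog dog dog L ⇒ north dog dog dog dog L   [L -> dog L]
north dog dog dog dog L ⇒ north dog dog dog dog dog L   [L -> dog L]
north dog dog dog dog dog L ⇒ north dog dog dog dog dog dog L   [L -> dog L]
north dog dog dog dog dog dog L ⇒ north dog dog dog dog dog dog north north   [L -> north north]

S ⇒ north L ⇒ north dog L ⇒ north dog dog L ⇒ north dog dog dog L ⇒ north dog dog dog dog L ⇒ north dog dog dog dog dog L ⇒ north dog dog dog dog dog dog L ⇒ north dog dog dog dog dog dog north north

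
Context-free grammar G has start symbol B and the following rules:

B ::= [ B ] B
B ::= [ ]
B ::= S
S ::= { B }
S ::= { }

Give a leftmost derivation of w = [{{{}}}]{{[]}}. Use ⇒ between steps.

B⇒[B]B⇒[S]B⇒[{B}]B⇒[{S}]B⇒[{{B}}]B⇒[{{S}}]B⇒[{{{}}}]B⇒[{{{}}}]S⇒[{{{}}}]{B}⇒[{{{}}}]{S}⇒[{{{}}}]{{B}}⇒[{{{}}}]{{[]}}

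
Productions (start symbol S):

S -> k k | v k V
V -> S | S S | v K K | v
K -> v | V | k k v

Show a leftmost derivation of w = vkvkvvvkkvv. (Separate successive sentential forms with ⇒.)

S ⇒ vkV   [S -> v k V]
vkV ⇒ vkS   [V -> S]
vkS ⇒ vkvkV   [S -> v k V]
vkvkV ⇒ vkvkvKK   [V -> v K K]
vkvkvKK ⇒ vkvkvVK   [K -> V]
vkvkvVK ⇒ vkvkvvKKK   [V -> v K K]
vkvkvvKKK ⇒ vkvkvvvKK   [K -> v]
vkvkvvvKK ⇒ vkvkvvvkkvK   [K -> k k v]
vkvkvvvkkvK ⇒ vkvkvvvkkvv   [K -> v]

S ⇒ vkV ⇒ vkS ⇒ vkvkV ⇒ vkvkvKK ⇒ vkvkvVK ⇒ vkvkvvKKK ⇒ vkvkvvvKK ⇒ vkvkvvvkkvK ⇒ vkvkvvvkkvv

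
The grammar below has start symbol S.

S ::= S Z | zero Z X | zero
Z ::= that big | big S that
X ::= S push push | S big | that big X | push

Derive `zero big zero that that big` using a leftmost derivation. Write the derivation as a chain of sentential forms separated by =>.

S => S Z => S Z Z => zero Z Z => zero big S that Z => zero big zero that Z => zero big zero that that big

S => S Z   [S ::= S Z]
S Z => S Z Z   [S ::= S Z]
S Z Z => zero Z Z   [S ::= zero]
zero Z Z => zero big S that Z   [Z ::= big S that]
zero big S that Z => zero big zero that Z   [S ::= zero]
zero big zero that Z => zero big zero that that big   [Z ::= that big]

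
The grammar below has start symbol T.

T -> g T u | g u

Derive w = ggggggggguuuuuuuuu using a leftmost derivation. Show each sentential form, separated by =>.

T => gTu => ggTuu => gggTuuu => ggggTuuuu => gggggTuuuuu => ggggggTuuuuuu => gggggggTuuuuuuu => ggggggggTuuuuuuuu => ggggggggguuuuuuuuu

T => gTu   [T -> g T u]
gTu => ggTuu   [T -> g T u]
ggTuu => gggTuuu   [T -> g T u]
gggTuuu => ggggTuuuu   [T -> g T u]
ggggTuuuu => gggggTuuuuu   [T -> g T u]
gggggTuuuuu => ggggggTuuuuuu   [T -> g T u]
ggggggTuuuuuu => gggggggTuuuuuuu   [T -> g T u]
gggggggTuuuuuuu => ggggggggTuuuuuuuu   [T -> g T u]
ggggggggTuuuuuuuu => ggggggggguuuuuuuuu   [T -> g u]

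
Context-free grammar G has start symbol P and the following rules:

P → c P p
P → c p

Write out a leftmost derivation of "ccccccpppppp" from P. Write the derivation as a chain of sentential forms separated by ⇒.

P ⇒ cPp   [P → c P p]
cPp ⇒ ccPpp   [P → c P p]
ccPpp ⇒ cccPppp   [P → c P p]
cccPppp ⇒ ccccPpppp   [P → c P p]
ccccPpppp ⇒ cccccPppppp   [P → c P p]
cccccPppppp ⇒ ccccccpppppp   [P → c p]

P⇒cPp⇒ccPpp⇒cccPppp⇒ccccPpppp⇒cccccPppppp⇒ccccccpppppp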